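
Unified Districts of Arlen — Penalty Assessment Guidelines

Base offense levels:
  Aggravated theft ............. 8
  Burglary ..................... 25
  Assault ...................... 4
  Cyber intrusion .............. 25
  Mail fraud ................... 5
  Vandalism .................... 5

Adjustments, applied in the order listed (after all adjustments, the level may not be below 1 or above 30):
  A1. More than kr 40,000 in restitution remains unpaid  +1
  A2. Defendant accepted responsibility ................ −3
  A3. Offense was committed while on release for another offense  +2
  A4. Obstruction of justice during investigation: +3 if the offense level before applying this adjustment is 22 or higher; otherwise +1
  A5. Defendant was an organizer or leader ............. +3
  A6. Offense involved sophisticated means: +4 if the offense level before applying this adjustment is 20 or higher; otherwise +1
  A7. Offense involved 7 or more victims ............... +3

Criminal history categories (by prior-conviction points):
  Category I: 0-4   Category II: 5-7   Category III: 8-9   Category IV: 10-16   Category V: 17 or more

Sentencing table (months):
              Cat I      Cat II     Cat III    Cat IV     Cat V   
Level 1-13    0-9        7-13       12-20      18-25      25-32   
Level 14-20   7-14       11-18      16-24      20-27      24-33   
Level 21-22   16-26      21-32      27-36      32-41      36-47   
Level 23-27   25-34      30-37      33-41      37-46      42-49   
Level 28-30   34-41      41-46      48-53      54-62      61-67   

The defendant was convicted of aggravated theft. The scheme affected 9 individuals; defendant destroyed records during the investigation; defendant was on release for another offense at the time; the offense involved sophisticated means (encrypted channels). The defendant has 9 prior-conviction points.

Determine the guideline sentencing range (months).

16-24 months

Base offense level for aggravated theft: 8.
A2 does not apply.
A3 applies: 8 + 2 = 10.
A4 applies (level before this adjustment is 10 < 22, so +1): 10 + 1 = 11.
A6 applies (level before this adjustment is 11 < 20, so +1): 11 + 1 = 12.
A7 applies: 12 + 3 = 15.
Final offense level: 15.
Criminal history: 9 prior points → Category III (8-9).
Level 15 falls in the 14-20 band.
Grid: Level 14-20 × Category III = 16-24 months.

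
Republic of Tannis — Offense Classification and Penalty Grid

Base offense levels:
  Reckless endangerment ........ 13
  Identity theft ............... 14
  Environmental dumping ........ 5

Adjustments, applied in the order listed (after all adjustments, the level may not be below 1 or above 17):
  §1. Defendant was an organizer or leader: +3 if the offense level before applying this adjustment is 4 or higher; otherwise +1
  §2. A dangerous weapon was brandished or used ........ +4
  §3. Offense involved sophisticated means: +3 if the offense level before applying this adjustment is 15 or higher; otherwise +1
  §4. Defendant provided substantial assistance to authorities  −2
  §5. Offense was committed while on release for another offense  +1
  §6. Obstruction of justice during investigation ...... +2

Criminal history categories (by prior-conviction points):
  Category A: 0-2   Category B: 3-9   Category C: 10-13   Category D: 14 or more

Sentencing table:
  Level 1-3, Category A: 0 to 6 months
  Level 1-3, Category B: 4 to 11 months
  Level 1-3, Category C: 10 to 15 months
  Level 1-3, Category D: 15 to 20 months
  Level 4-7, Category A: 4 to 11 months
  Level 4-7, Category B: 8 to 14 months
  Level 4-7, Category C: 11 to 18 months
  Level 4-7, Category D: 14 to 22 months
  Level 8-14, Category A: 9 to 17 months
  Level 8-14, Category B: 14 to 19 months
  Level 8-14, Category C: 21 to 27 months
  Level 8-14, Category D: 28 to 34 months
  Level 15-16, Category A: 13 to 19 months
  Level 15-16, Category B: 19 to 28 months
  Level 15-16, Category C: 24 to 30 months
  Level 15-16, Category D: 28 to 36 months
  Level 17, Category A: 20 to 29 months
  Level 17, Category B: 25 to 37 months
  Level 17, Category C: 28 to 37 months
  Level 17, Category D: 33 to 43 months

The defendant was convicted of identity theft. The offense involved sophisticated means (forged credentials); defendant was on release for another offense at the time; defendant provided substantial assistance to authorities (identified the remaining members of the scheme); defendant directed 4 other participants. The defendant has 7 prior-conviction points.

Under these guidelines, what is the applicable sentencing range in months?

Base offense level for identity theft: 14.
§1 applies (level before this adjustment is 14 ≥ 4, so +3): 14 + 3 = 17.
§3 applies (level before this adjustment is 17 ≥ 15, so +3): 17 + 3 = 20.
§4 applies: 20 − 2 = 18.
§5 applies: 18 + 1 = 19.
§6 does not apply.
Level 19 exceeds the maximum of 17; capped at 17.
Final offense level: 17.
Criminal history: 7 prior points → Category B (3-9).
Level 17 falls in the 17 band.
Grid: Level 17 × Category B = 25-37 months.

25-37 months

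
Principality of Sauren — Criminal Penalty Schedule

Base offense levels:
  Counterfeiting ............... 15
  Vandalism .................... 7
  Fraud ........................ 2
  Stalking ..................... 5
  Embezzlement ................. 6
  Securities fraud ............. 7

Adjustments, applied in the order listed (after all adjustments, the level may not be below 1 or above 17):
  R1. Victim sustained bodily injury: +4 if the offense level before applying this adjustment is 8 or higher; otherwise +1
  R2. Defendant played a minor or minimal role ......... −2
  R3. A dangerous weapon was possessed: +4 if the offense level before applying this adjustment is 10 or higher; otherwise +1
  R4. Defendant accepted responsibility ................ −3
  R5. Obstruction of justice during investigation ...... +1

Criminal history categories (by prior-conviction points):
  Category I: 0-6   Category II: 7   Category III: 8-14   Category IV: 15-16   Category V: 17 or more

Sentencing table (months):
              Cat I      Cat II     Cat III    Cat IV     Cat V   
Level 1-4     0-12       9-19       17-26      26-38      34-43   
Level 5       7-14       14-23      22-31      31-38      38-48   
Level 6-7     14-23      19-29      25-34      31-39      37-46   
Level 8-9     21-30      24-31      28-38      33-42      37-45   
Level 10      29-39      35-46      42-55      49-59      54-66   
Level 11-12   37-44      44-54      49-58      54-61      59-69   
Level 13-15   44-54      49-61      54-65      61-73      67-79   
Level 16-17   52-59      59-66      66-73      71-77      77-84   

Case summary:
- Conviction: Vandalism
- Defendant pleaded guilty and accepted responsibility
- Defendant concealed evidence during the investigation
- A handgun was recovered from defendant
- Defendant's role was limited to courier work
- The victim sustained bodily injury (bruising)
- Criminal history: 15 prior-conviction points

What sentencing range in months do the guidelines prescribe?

Base offense level for vandalism: 7.
R1 applies (level before this adjustment is 7 < 8, so +1): 7 + 1 = 8.
R2 applies: 8 − 2 = 6.
R3 applies (level before this adjustment is 6 < 10, so +1): 6 + 1 = 7.
R4 applies: 7 − 3 = 4.
R5 applies: 4 + 1 = 5.
Final offense level: 5.
Criminal history: 15 prior points → Category IV (15-16).
Level 5 falls in the 5 band.
Grid: Level 5 × Category IV = 31-38 months.

31-38 months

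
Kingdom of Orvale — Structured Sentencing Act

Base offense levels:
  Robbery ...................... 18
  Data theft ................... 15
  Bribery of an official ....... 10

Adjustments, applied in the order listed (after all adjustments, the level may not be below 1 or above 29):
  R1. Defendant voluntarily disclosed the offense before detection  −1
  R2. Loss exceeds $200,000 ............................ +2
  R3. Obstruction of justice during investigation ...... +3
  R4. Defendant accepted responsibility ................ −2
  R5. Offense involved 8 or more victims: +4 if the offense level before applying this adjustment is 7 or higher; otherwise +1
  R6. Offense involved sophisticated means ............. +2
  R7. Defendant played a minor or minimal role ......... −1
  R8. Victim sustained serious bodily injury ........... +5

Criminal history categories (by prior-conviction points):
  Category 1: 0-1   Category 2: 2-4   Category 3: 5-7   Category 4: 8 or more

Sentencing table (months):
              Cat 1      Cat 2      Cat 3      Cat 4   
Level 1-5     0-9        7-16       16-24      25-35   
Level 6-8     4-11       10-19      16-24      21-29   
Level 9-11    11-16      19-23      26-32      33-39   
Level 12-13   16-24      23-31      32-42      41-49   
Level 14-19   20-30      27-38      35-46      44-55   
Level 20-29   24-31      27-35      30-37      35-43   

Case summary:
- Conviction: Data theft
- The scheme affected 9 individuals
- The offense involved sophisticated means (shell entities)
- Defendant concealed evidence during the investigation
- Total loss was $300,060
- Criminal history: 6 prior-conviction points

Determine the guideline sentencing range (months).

Base offense level for data theft: 15.
R2 applies: 15 + 2 = 17.
R3 applies: 17 + 3 = 20.
R5 applies (level before this adjustment is 20 ≥ 7, so +4): 20 + 4 = 24.
R6 applies: 24 + 2 = 26.
R8 does not apply.
Final offense level: 26.
Criminal history: 6 prior points → Category 3 (5-7).
Level 26 falls in the 20-29 band.
Grid: Level 20-29 × Category 3 = 30-37 months.

30-37 months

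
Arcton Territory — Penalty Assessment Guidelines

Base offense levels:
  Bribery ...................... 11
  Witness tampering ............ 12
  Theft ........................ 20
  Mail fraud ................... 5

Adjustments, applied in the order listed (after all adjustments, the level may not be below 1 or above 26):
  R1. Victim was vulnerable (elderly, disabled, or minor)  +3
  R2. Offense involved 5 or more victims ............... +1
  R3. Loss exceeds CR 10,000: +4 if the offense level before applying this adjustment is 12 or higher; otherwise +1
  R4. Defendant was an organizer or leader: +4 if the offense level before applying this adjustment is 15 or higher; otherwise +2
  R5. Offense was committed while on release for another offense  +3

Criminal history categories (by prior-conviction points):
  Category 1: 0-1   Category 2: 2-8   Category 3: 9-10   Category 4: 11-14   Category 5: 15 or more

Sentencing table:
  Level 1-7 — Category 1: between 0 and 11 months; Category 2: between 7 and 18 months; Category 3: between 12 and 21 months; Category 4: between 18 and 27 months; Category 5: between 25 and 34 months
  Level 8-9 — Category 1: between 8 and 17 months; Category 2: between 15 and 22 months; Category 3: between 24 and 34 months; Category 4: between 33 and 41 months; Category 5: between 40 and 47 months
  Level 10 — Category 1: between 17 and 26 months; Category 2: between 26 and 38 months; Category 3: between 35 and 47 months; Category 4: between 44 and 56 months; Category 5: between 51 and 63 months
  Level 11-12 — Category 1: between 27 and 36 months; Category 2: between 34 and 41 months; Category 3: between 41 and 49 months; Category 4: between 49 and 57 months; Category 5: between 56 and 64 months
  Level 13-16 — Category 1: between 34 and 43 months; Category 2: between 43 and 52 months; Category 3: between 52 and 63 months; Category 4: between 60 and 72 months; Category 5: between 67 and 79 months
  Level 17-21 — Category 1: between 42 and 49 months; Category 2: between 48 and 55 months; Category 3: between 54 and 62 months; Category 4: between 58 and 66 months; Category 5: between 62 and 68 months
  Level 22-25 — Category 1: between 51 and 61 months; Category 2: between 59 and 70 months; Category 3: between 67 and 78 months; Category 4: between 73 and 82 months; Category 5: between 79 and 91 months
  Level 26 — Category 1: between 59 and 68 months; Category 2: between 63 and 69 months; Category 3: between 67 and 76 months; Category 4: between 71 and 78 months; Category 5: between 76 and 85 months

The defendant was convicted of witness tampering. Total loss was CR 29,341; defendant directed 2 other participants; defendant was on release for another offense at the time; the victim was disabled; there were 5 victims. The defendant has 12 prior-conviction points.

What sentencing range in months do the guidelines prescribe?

71-78 months

Base offense level for witness tampering: 12.
R1 applies: 12 + 3 = 15.
R2 applies: 15 + 1 = 16.
R3 applies (level before this adjustment is 16 ≥ 12, so +4): 16 + 4 = 20.
R4 applies (level before this adjustment is 20 ≥ 15, so +4): 20 + 4 = 24.
R5 applies: 24 + 3 = 27.
Level 27 exceeds the maximum of 26; capped at 26.
Final offense level: 26.
Criminal history: 12 prior points → Category 4 (11-14).
Level 26 falls in the 26 band.
Grid: Level 26 × Category 4 = 71-78 months.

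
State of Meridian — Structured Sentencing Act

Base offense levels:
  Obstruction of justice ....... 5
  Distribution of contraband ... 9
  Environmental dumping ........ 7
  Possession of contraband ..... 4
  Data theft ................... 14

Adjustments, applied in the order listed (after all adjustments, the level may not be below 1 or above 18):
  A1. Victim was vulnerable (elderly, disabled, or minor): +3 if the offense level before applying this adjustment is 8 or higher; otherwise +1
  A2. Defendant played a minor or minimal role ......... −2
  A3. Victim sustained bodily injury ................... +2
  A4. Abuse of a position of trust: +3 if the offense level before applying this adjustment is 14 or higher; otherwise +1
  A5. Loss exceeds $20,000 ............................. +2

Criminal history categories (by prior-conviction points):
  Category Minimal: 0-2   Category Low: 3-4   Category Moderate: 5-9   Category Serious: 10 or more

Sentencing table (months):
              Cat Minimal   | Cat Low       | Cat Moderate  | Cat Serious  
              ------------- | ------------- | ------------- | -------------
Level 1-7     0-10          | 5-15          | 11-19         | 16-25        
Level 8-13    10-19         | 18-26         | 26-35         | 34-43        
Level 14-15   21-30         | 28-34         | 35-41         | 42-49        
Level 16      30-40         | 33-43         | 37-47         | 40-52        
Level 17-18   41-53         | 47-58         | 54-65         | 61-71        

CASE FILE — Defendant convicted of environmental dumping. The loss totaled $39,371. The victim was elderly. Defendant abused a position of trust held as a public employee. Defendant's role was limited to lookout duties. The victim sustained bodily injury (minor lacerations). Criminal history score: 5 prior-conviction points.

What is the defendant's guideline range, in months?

26-35 months

Base offense level for environmental dumping: 7.
A1 applies (level before this adjustment is 7 < 8, so +1): 7 + 1 = 8.
A2 applies: 8 − 2 = 6.
A3 applies: 6 + 2 = 8.
A4 applies (level before this adjustment is 8 < 14, so +1): 8 + 1 = 9.
A5 applies: 9 + 2 = 11.
Final offense level: 11.
Criminal history: 5 prior points → Category Moderate (5-9).
Level 11 falls in the 8-13 band.
Grid: Level 8-13 × Category Moderate = 26-35 months.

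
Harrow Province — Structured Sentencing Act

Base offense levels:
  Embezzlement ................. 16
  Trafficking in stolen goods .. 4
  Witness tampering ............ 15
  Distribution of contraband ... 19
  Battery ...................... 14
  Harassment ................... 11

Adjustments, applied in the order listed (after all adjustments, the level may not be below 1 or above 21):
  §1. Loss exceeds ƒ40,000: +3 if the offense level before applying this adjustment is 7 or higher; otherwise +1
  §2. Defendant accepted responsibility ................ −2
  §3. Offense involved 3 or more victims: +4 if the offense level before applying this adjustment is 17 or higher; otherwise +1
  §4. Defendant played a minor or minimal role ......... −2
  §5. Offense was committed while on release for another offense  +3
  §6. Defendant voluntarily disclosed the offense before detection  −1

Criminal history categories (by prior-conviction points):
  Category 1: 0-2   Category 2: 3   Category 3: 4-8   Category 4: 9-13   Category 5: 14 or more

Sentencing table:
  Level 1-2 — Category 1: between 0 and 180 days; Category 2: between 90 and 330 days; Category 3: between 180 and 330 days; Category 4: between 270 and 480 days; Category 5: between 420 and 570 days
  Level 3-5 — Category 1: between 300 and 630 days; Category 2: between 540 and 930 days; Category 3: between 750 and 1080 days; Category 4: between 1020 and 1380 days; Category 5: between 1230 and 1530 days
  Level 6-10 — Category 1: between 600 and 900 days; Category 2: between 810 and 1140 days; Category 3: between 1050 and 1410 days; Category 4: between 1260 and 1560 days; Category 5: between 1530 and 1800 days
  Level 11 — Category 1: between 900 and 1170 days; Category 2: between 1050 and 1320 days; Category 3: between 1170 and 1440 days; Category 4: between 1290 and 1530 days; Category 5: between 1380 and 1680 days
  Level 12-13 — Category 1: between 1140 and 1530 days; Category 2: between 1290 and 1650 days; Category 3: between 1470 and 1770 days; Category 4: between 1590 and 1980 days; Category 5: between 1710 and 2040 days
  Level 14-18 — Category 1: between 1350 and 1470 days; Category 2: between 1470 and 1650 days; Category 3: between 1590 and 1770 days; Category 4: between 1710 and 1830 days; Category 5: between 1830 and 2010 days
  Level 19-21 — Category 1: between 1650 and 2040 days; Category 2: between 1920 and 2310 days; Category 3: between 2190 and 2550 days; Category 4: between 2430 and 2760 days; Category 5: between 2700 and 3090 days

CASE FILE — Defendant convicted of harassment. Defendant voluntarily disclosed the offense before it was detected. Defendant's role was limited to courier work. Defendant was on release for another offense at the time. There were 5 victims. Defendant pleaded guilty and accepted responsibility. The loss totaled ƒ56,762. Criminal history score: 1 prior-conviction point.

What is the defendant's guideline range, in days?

Base offense level for harassment: 11.
§1 applies (level before this adjustment is 11 ≥ 7, so +3): 11 + 3 = 14.
§2 applies: 14 − 2 = 12.
§3 applies (level before this adjustment is 12 < 17, so +1): 12 + 1 = 13.
§4 applies: 13 − 2 = 11.
§5 applies: 11 + 3 = 14.
§6 applies: 14 − 1 = 13.
Final offense level: 13.
Criminal history: 1 prior point → Category 1 (0-2).
Level 13 falls in the 12-13 band.
Grid: Level 12-13 × Category 1 = 1140-1530 days.

1140-1530 days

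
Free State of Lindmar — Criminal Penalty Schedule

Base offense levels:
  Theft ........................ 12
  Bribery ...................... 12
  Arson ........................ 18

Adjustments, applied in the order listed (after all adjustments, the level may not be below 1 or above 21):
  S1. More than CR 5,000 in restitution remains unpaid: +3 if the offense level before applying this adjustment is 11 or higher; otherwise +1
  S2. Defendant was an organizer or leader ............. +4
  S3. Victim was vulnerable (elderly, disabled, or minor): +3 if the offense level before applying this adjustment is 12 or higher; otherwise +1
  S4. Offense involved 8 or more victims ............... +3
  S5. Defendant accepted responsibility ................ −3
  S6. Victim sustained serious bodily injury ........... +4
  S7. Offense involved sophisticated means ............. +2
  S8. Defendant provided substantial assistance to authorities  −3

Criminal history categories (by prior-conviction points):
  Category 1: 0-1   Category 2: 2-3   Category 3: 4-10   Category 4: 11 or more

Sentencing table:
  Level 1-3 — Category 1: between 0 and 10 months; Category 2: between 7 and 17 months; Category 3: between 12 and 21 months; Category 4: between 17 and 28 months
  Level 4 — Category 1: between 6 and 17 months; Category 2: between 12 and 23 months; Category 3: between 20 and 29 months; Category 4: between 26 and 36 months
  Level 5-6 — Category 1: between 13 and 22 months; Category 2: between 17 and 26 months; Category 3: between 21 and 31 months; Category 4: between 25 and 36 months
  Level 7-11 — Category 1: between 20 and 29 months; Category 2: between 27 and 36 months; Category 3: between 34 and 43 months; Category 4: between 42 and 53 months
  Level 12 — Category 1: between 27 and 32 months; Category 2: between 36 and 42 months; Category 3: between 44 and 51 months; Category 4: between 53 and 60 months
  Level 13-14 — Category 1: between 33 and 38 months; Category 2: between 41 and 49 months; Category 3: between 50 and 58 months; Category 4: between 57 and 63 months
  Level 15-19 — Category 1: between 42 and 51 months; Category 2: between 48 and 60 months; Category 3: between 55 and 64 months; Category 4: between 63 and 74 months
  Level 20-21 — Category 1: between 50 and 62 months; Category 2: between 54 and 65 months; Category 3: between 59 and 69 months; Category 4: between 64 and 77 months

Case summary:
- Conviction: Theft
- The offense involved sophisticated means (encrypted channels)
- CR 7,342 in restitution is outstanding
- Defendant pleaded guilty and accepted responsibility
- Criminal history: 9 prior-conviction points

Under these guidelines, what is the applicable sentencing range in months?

Base offense level for theft: 12.
S1 applies (level before this adjustment is 12 ≥ 11, so +3): 12 + 3 = 15.
S4 does not apply.
S5 applies: 15 − 3 = 12.
S6 does not apply.
S7 applies: 12 + 2 = 14.
Final offense level: 14.
Criminal history: 9 prior points → Category 3 (4-10).
Level 14 falls in the 13-14 band.
Grid: Level 13-14 × Category 3 = 50-58 months.

50-58 months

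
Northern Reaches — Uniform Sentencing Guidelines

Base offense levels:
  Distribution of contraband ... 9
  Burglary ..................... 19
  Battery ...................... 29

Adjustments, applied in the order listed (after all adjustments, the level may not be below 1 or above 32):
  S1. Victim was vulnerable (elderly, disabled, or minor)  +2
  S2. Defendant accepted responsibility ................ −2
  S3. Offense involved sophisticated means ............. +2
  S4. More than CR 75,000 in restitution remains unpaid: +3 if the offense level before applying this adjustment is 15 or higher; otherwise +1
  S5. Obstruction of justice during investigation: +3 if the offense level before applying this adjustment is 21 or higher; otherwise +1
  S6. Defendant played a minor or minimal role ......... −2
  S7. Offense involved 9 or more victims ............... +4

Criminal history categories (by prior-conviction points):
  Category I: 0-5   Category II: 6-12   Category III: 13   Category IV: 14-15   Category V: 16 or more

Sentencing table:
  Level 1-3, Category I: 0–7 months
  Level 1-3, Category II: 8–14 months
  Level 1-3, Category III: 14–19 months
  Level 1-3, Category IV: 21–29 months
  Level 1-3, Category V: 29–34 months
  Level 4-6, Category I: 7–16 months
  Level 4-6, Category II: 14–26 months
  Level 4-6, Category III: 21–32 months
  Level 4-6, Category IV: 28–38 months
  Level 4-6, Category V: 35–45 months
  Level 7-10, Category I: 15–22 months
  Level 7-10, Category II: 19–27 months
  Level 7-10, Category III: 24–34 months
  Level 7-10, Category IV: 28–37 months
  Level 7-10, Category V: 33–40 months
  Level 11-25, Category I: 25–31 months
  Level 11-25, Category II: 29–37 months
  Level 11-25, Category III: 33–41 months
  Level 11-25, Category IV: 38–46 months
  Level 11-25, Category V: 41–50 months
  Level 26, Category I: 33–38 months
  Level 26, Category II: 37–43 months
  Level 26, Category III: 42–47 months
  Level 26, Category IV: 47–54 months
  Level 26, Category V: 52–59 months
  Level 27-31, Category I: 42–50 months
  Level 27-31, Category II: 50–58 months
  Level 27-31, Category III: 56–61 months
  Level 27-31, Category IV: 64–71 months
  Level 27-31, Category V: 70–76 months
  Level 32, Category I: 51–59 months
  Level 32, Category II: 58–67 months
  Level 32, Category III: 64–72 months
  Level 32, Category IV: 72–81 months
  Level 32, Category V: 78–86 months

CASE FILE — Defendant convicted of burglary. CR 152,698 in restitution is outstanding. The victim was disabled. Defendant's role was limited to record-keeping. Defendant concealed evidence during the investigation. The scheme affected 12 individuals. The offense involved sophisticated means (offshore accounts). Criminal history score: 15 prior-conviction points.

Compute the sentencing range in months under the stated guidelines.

64-71 months

Base offense level for burglary: 19.
S1 applies: 19 + 2 = 21.
S2 does not apply.
S3 applies: 21 + 2 = 23.
S4 applies (level before this adjustment is 23 ≥ 15, so +3): 23 + 3 = 26.
S5 applies (level before this adjustment is 26 ≥ 21, so +3): 26 + 3 = 29.
S6 applies: 29 − 2 = 27.
S7 applies: 27 + 4 = 31.
Final offense level: 31.
Criminal history: 15 prior points → Category IV (14-15).
Level 31 falls in the 27-31 band.
Grid: Level 27-31 × Category IV = 64-71 months.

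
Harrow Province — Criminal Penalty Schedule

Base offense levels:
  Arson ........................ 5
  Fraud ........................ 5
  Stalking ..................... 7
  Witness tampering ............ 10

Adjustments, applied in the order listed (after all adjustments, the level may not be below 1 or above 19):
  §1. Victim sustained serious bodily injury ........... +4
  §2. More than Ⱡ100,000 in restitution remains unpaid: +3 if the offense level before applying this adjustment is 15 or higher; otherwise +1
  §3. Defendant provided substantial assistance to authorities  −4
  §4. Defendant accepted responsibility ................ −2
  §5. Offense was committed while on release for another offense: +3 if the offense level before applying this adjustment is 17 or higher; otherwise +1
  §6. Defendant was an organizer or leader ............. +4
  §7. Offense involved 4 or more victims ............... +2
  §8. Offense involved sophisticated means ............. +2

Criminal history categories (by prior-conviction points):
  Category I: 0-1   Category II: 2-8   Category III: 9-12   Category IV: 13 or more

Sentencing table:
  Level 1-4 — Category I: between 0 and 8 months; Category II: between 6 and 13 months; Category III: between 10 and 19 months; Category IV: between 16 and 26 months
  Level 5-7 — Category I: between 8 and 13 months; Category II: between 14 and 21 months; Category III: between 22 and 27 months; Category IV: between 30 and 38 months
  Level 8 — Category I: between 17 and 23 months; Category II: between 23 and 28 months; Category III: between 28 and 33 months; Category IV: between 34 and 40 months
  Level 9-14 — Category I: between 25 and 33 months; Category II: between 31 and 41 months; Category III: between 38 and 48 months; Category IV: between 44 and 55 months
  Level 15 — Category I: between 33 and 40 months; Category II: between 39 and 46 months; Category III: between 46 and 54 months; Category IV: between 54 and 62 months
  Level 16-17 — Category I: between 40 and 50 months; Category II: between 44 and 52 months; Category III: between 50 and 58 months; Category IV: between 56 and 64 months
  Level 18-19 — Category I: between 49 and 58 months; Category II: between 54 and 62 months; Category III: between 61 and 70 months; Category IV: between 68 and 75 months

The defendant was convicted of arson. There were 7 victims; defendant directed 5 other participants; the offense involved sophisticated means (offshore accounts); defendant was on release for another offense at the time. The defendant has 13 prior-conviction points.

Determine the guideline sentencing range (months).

Base offense level for arson: 5.
§2 does not apply.
§4 does not apply.
§5 applies (level before this adjustment is 5 < 17, so +1): 5 + 1 = 6.
§6 applies: 6 + 4 = 10.
§7 applies: 10 + 2 = 12.
§8 applies: 12 + 2 = 14.
Final offense level: 14.
Criminal history: 13 prior points → Category IV (13+).
Level 14 falls in the 9-14 band.
Grid: Level 9-14 × Category IV = 44-55 months.

44-55 months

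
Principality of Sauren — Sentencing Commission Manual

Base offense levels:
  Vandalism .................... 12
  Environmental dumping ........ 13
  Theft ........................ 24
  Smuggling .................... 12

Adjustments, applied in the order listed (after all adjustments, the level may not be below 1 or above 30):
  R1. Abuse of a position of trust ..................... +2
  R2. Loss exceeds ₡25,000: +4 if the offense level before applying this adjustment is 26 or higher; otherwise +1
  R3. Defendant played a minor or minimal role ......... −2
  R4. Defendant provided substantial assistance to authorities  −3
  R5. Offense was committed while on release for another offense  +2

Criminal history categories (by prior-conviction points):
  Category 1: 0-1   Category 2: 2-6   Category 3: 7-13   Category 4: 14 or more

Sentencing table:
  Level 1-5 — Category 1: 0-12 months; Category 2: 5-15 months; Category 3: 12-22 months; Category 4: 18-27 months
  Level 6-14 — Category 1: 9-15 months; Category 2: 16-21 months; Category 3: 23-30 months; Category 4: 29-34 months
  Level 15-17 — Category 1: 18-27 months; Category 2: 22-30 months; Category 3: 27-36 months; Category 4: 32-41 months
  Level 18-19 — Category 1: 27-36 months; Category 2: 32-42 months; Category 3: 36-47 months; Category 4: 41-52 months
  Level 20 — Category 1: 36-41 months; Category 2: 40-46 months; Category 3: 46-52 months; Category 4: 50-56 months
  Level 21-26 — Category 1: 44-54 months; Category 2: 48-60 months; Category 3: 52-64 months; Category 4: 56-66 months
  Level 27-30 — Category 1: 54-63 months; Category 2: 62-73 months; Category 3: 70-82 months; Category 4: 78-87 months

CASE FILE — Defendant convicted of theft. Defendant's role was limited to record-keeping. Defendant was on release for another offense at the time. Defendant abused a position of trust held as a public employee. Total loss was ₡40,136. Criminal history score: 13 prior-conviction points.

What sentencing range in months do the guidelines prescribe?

Base offense level for theft: 24.
R1 applies: 24 + 2 = 26.
R2 applies (level before this adjustment is 26 ≥ 26, so +4): 26 + 4 = 30.
R3 applies: 30 − 2 = 28.
R4 does not apply.
R5 applies: 28 + 2 = 30.
Final offense level: 30.
Criminal history: 13 prior points → Category 3 (7-13).
Level 30 falls in the 27-30 band.
Grid: Level 27-30 × Category 3 = 70-82 months.

70-82 months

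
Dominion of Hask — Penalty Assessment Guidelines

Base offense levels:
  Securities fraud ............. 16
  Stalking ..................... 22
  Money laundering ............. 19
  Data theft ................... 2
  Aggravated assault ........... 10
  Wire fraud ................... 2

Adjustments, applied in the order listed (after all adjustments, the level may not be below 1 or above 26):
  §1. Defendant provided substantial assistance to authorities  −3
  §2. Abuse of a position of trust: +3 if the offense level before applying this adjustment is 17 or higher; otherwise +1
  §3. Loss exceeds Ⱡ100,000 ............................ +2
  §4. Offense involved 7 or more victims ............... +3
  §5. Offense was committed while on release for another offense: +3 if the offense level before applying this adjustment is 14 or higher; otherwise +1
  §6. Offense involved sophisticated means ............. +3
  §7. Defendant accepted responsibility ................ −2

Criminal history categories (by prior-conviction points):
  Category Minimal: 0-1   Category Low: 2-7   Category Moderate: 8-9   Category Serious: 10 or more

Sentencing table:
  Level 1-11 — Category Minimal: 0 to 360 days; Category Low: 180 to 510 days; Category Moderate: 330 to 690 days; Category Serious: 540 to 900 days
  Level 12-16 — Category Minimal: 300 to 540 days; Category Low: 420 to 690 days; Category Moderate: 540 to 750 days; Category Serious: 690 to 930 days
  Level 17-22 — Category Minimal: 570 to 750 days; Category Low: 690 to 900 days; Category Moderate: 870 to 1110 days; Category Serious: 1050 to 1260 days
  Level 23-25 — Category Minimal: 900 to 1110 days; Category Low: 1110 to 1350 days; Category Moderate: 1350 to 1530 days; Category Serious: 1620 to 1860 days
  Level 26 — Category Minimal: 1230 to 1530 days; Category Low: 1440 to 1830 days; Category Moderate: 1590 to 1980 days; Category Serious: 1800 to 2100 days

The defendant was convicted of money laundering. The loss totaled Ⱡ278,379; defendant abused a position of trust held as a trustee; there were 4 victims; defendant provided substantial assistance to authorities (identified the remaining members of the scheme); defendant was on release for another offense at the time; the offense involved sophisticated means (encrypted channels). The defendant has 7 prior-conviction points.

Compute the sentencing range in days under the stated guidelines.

Base offense level for money laundering: 19.
§1 applies: 19 − 3 = 16.
§2 applies (level before this adjustment is 16 < 17, so +1): 16 + 1 = 17.
§3 applies: 17 + 2 = 19.
§4 does not apply.
§5 applies (level before this adjustment is 19 ≥ 14, so +3): 19 + 3 = 22.
§6 applies: 22 + 3 = 25.
Final offense level: 25.
Criminal history: 7 prior points → Category Low (2-7).
Level 25 falls in the 23-25 band.
Grid: Level 23-25 × Category Low = 1110-1350 days.

1110-1350 days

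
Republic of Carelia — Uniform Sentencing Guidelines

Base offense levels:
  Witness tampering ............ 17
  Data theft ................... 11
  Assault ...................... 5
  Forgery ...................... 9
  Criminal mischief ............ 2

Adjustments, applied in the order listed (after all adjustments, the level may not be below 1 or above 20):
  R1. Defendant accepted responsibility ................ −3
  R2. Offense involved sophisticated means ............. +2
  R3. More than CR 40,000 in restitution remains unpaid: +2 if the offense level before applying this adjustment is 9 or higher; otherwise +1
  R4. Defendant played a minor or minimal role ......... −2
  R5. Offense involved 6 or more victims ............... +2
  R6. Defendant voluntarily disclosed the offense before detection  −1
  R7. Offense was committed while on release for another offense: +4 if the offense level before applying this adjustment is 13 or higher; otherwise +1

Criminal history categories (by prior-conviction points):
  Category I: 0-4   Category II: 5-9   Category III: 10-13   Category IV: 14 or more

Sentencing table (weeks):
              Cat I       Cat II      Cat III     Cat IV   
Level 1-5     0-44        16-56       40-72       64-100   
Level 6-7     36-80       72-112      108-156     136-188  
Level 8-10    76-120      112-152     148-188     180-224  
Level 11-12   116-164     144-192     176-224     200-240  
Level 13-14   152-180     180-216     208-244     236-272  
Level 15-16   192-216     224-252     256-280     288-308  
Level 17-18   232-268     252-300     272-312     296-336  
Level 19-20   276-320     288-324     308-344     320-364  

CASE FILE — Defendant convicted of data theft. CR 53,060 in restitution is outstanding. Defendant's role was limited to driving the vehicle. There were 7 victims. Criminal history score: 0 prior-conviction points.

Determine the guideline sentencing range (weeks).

152-180 weeks

Base offense level for data theft: 11.
R1 does not apply.
R2 does not apply.
R3 applies (level before this adjustment is 11 ≥ 9, so +2): 11 + 2 = 13.
R4 applies: 13 − 2 = 11.
R5 applies: 11 + 2 = 13.
R7 does not apply.
Final offense level: 13.
Criminal history: 0 prior points → Category I (0-4).
Level 13 falls in the 13-14 band.
Grid: Level 13-14 × Category I = 152-180 weeks.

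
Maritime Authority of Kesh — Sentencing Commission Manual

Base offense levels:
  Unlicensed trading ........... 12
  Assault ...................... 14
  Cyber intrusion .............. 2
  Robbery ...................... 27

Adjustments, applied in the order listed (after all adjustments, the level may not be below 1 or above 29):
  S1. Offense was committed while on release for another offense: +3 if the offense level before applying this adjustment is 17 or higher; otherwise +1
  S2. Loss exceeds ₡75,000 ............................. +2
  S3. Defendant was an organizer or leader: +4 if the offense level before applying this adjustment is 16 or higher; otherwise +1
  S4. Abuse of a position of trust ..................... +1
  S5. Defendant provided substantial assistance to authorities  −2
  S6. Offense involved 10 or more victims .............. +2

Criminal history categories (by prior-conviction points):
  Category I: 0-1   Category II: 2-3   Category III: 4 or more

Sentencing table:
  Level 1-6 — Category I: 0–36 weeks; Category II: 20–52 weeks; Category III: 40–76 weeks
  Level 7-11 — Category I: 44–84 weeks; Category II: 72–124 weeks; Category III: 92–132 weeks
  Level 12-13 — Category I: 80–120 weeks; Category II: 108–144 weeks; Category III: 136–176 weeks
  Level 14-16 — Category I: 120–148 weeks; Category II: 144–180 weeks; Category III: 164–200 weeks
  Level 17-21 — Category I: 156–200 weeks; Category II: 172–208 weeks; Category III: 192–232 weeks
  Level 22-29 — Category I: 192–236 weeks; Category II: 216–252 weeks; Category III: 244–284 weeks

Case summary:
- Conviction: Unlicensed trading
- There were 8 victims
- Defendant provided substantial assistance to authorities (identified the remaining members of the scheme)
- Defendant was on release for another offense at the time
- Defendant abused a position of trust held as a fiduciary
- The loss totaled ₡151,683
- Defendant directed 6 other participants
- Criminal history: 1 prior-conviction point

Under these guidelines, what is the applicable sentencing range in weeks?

120-148 weeks

Base offense level for unlicensed trading: 12.
S1 applies (level before this adjustment is 12 < 17, so +1): 12 + 1 = 13.
S2 applies: 13 + 2 = 15.
S3 applies (level before this adjustment is 15 < 16, so +1): 15 + 1 = 16.
S4 applies: 16 + 1 = 17.
S5 applies: 17 − 2 = 15.
Final offense level: 15.
Criminal history: 1 prior point → Category I (0-1).
Level 15 falls in the 14-16 band.
Grid: Level 14-16 × Category I = 120-148 weeks.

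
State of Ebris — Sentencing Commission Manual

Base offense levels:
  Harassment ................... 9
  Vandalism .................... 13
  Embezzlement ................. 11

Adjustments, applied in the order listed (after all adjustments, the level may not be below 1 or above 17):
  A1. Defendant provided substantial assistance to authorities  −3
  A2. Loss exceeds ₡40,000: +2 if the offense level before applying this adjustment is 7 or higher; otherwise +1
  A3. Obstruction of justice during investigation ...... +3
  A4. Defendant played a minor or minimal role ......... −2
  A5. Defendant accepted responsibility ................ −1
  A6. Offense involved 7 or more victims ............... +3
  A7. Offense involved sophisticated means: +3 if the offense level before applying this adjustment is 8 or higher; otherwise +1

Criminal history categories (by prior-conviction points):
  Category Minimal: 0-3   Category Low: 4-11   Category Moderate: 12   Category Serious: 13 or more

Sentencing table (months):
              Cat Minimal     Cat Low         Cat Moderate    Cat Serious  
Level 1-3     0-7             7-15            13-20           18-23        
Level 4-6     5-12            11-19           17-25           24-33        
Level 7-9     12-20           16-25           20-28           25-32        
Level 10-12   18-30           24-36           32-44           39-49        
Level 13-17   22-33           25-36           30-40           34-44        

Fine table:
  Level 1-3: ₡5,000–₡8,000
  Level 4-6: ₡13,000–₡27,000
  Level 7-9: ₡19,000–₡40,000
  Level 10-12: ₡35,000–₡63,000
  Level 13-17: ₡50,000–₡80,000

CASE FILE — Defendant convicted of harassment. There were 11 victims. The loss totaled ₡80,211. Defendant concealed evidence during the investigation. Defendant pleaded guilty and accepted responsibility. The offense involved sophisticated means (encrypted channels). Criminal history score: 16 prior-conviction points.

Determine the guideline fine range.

Base offense level for harassment: 9.
A1 does not apply.
A2 applies (level before this adjustment is 9 ≥ 7, so +2): 9 + 2 = 11.
A3 applies: 11 + 3 = 14.
A4 does not apply.
A5 applies: 14 − 1 = 13.
A6 applies: 13 + 3 = 16.
A7 applies (level before this adjustment is 16 ≥ 8, so +3): 16 + 3 = 19.
Level 19 exceeds the maximum of 17; capped at 17.
Final offense level: 17.
Level 17 falls in the 13-17 band.
Fine table: Level 13-17 → ₡50,000–₡80,000.

₡50,000–₡80,000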